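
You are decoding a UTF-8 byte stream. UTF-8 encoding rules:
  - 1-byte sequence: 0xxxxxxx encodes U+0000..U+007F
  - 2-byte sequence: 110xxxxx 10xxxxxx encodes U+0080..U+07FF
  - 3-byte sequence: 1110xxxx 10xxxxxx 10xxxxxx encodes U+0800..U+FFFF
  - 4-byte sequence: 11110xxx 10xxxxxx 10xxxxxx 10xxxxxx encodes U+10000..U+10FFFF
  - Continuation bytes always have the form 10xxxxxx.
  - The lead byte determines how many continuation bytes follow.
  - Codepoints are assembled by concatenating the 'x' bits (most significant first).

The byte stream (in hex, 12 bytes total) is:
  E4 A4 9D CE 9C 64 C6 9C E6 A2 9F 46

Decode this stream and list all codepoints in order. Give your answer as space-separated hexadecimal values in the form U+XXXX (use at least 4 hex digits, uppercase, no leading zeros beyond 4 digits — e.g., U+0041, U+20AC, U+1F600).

Byte[0]=E4: 3-byte lead, need 2 cont bytes. acc=0x4
Byte[1]=A4: continuation. acc=(acc<<6)|0x24=0x124
Byte[2]=9D: continuation. acc=(acc<<6)|0x1D=0x491D
Completed: cp=U+491D (starts at byte 0)
Byte[3]=CE: 2-byte lead, need 1 cont bytes. acc=0xE
Byte[4]=9C: continuation. acc=(acc<<6)|0x1C=0x39C
Completed: cp=U+039C (starts at byte 3)
Byte[5]=64: 1-byte ASCII. cp=U+0064
Byte[6]=C6: 2-byte lead, need 1 cont bytes. acc=0x6
Byte[7]=9C: continuation. acc=(acc<<6)|0x1C=0x19C
Completed: cp=U+019C (starts at byte 6)
Byte[8]=E6: 3-byte lead, need 2 cont bytes. acc=0x6
Byte[9]=A2: continuation. acc=(acc<<6)|0x22=0x1A2
Byte[10]=9F: continuation. acc=(acc<<6)|0x1F=0x689F
Completed: cp=U+689F (starts at byte 8)
Byte[11]=46: 1-byte ASCII. cp=U+0046

Answer: U+491D U+039C U+0064 U+019C U+689F U+0046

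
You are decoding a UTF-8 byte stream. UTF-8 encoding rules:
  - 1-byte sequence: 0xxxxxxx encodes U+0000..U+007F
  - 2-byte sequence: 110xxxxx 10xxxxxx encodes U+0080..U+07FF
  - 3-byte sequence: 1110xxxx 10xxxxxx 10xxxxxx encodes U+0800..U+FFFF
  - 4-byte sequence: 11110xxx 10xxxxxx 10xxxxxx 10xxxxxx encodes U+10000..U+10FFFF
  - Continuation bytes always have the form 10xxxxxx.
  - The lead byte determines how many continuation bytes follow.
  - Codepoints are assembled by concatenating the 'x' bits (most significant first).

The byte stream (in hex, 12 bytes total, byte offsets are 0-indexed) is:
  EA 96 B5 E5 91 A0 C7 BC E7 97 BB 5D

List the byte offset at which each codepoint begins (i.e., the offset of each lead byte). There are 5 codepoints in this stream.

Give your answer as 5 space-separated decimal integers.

Answer: 0 3 6 8 11

Derivation:
Byte[0]=EA: 3-byte lead, need 2 cont bytes. acc=0xA
Byte[1]=96: continuation. acc=(acc<<6)|0x16=0x296
Byte[2]=B5: continuation. acc=(acc<<6)|0x35=0xA5B5
Completed: cp=U+A5B5 (starts at byte 0)
Byte[3]=E5: 3-byte lead, need 2 cont bytes. acc=0x5
Byte[4]=91: continuation. acc=(acc<<6)|0x11=0x151
Byte[5]=A0: continuation. acc=(acc<<6)|0x20=0x5460
Completed: cp=U+5460 (starts at byte 3)
Byte[6]=C7: 2-byte lead, need 1 cont bytes. acc=0x7
Byte[7]=BC: continuation. acc=(acc<<6)|0x3C=0x1FC
Completed: cp=U+01FC (starts at byte 6)
Byte[8]=E7: 3-byte lead, need 2 cont bytes. acc=0x7
Byte[9]=97: continuation. acc=(acc<<6)|0x17=0x1D7
Byte[10]=BB: continuation. acc=(acc<<6)|0x3B=0x75FB
Completed: cp=U+75FB (starts at byte 8)
Byte[11]=5D: 1-byte ASCII. cp=U+005D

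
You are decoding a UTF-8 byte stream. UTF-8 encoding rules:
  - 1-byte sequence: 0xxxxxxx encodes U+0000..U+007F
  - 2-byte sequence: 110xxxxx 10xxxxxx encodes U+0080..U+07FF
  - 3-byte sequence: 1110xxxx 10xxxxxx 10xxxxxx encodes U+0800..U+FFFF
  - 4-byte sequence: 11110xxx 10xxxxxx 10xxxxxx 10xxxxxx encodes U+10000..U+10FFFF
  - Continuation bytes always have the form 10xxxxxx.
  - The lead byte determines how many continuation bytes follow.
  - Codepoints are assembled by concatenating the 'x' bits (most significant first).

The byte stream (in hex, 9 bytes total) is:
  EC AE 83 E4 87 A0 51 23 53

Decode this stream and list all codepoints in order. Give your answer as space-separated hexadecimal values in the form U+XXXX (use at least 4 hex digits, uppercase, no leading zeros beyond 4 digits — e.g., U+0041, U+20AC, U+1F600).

Answer: U+CB83 U+41E0 U+0051 U+0023 U+0053

Derivation:
Byte[0]=EC: 3-byte lead, need 2 cont bytes. acc=0xC
Byte[1]=AE: continuation. acc=(acc<<6)|0x2E=0x32E
Byte[2]=83: continuation. acc=(acc<<6)|0x03=0xCB83
Completed: cp=U+CB83 (starts at byte 0)
Byte[3]=E4: 3-byte lead, need 2 cont bytes. acc=0x4
Byte[4]=87: continuation. acc=(acc<<6)|0x07=0x107
Byte[5]=A0: continuation. acc=(acc<<6)|0x20=0x41E0
Completed: cp=U+41E0 (starts at byte 3)
Byte[6]=51: 1-byte ASCII. cp=U+0051
Byte[7]=23: 1-byte ASCII. cp=U+0023
Byte[8]=53: 1-byte ASCII. cp=U+0053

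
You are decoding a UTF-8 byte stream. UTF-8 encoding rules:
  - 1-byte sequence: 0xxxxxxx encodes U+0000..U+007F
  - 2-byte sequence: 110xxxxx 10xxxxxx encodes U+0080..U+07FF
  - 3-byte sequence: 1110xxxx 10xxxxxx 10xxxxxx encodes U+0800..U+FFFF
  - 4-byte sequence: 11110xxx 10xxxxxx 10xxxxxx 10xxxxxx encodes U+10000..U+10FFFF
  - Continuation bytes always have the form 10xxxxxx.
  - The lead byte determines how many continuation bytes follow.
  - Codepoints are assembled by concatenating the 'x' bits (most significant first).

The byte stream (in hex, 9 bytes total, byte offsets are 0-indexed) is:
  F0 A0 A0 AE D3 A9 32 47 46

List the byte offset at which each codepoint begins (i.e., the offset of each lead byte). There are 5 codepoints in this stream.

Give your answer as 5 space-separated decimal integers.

Answer: 0 4 6 7 8

Derivation:
Byte[0]=F0: 4-byte lead, need 3 cont bytes. acc=0x0
Byte[1]=A0: continuation. acc=(acc<<6)|0x20=0x20
Byte[2]=A0: continuation. acc=(acc<<6)|0x20=0x820
Byte[3]=AE: continuation. acc=(acc<<6)|0x2E=0x2082E
Completed: cp=U+2082E (starts at byte 0)
Byte[4]=D3: 2-byte lead, need 1 cont bytes. acc=0x13
Byte[5]=A9: continuation. acc=(acc<<6)|0x29=0x4E9
Completed: cp=U+04E9 (starts at byte 4)
Byte[6]=32: 1-byte ASCII. cp=U+0032
Byte[7]=47: 1-byte ASCII. cp=U+0047
Byte[8]=46: 1-byte ASCII. cp=U+0046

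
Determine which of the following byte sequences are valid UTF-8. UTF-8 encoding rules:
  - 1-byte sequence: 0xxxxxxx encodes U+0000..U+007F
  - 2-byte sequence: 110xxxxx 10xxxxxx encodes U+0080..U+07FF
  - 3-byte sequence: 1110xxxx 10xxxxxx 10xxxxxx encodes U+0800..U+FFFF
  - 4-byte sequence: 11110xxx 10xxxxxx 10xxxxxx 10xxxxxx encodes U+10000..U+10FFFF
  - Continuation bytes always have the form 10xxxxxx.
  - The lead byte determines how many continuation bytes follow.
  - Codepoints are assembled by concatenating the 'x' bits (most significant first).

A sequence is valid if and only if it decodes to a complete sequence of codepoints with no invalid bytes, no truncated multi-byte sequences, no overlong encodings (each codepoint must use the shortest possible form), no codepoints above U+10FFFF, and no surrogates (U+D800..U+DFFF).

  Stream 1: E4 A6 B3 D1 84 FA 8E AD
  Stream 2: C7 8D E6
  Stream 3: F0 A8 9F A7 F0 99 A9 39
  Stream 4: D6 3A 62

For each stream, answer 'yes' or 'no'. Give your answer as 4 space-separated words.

Stream 1: error at byte offset 5. INVALID
Stream 2: error at byte offset 3. INVALID
Stream 3: error at byte offset 7. INVALID
Stream 4: error at byte offset 1. INVALID

Answer: no no no no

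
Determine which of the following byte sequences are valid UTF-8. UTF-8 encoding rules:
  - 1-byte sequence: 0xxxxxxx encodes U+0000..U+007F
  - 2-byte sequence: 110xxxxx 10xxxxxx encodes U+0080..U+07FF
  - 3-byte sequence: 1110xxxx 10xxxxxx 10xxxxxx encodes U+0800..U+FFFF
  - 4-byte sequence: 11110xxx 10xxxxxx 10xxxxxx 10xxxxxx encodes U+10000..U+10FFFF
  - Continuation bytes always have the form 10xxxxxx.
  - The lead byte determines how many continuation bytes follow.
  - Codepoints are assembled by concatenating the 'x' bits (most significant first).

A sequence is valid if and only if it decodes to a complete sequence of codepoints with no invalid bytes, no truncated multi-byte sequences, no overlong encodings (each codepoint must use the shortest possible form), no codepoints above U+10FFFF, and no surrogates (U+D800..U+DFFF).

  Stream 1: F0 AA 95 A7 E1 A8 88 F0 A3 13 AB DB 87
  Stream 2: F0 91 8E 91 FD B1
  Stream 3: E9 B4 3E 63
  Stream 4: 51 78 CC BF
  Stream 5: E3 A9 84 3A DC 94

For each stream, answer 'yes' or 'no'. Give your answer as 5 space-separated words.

Stream 1: error at byte offset 9. INVALID
Stream 2: error at byte offset 4. INVALID
Stream 3: error at byte offset 2. INVALID
Stream 4: decodes cleanly. VALID
Stream 5: decodes cleanly. VALID

Answer: no no no yes yes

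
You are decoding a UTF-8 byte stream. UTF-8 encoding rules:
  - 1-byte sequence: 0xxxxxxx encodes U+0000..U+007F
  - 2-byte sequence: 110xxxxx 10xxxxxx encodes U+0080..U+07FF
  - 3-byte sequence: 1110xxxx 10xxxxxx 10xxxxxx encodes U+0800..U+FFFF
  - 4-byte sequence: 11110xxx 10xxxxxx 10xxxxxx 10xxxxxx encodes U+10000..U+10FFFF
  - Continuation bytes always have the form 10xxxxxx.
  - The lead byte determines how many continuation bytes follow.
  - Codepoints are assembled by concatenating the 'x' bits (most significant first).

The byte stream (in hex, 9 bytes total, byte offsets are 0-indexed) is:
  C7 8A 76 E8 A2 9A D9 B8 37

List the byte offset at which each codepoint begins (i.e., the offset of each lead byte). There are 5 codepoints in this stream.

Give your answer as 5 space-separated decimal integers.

Byte[0]=C7: 2-byte lead, need 1 cont bytes. acc=0x7
Byte[1]=8A: continuation. acc=(acc<<6)|0x0A=0x1CA
Completed: cp=U+01CA (starts at byte 0)
Byte[2]=76: 1-byte ASCII. cp=U+0076
Byte[3]=E8: 3-byte lead, need 2 cont bytes. acc=0x8
Byte[4]=A2: continuation. acc=(acc<<6)|0x22=0x222
Byte[5]=9A: continuation. acc=(acc<<6)|0x1A=0x889A
Completed: cp=U+889A (starts at byte 3)
Byte[6]=D9: 2-byte lead, need 1 cont bytes. acc=0x19
Byte[7]=B8: continuation. acc=(acc<<6)|0x38=0x678
Completed: cp=U+0678 (starts at byte 6)
Byte[8]=37: 1-byte ASCII. cp=U+0037

Answer: 0 2 3 6 8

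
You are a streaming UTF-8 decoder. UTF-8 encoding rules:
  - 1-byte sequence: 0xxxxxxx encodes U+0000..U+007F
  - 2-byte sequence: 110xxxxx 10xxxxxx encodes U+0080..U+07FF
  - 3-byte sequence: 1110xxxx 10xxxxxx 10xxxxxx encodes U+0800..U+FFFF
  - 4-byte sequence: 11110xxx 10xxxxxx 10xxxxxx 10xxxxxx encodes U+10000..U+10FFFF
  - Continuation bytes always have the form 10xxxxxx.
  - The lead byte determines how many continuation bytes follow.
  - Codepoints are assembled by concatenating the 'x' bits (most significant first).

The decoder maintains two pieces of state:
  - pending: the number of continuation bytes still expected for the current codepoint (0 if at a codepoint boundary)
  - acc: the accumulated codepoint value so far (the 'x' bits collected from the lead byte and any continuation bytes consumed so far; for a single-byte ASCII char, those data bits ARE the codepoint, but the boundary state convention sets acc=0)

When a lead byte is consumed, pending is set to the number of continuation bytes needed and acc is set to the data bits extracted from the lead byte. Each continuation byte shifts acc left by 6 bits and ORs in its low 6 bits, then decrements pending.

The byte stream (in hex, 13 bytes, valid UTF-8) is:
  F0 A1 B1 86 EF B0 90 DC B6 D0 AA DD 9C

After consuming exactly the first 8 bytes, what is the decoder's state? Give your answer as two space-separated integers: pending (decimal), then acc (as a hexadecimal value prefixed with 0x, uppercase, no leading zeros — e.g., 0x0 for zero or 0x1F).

Answer: 1 0x1C

Derivation:
Byte[0]=F0: 4-byte lead. pending=3, acc=0x0
Byte[1]=A1: continuation. acc=(acc<<6)|0x21=0x21, pending=2
Byte[2]=B1: continuation. acc=(acc<<6)|0x31=0x871, pending=1
Byte[3]=86: continuation. acc=(acc<<6)|0x06=0x21C46, pending=0
Byte[4]=EF: 3-byte lead. pending=2, acc=0xF
Byte[5]=B0: continuation. acc=(acc<<6)|0x30=0x3F0, pending=1
Byte[6]=90: continuation. acc=(acc<<6)|0x10=0xFC10, pending=0
Byte[7]=DC: 2-byte lead. pending=1, acc=0x1C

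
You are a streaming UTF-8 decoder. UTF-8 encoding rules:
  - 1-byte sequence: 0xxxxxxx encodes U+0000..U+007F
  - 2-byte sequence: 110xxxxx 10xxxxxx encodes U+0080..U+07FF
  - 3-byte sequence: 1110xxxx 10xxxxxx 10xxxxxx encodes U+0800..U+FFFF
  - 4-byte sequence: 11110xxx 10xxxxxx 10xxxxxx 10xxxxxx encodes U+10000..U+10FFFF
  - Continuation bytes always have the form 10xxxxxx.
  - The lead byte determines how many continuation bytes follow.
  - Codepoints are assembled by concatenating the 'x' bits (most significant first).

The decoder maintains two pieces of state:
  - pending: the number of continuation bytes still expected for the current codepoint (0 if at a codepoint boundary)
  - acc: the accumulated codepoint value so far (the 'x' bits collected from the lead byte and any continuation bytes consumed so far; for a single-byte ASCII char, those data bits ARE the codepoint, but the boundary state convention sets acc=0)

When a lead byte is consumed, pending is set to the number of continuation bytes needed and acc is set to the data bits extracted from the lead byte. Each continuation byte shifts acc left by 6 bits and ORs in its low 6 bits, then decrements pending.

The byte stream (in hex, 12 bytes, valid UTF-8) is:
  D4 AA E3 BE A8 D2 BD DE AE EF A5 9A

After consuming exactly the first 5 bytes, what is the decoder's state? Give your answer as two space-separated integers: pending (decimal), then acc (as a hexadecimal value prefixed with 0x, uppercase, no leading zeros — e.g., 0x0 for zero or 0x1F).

Byte[0]=D4: 2-byte lead. pending=1, acc=0x14
Byte[1]=AA: continuation. acc=(acc<<6)|0x2A=0x52A, pending=0
Byte[2]=E3: 3-byte lead. pending=2, acc=0x3
Byte[3]=BE: continuation. acc=(acc<<6)|0x3E=0xFE, pending=1
Byte[4]=A8: continuation. acc=(acc<<6)|0x28=0x3FA8, pending=0

Answer: 0 0x3FA8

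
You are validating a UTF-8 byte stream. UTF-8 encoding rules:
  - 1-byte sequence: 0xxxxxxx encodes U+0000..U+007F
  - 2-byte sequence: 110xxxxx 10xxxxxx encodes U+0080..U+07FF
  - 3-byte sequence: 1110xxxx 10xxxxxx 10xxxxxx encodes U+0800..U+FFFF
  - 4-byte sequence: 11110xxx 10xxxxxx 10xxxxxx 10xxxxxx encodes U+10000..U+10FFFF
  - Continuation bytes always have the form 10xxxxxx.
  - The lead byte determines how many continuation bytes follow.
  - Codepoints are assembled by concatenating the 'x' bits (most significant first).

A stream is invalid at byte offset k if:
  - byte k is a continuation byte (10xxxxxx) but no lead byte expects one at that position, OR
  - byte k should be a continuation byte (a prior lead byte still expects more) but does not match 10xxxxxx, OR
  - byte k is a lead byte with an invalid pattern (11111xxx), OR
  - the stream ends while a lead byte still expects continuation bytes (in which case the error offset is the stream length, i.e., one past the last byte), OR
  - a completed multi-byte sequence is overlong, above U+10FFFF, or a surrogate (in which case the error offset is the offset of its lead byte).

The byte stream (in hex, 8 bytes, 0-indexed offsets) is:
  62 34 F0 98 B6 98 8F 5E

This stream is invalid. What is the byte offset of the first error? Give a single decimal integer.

Answer: 6

Derivation:
Byte[0]=62: 1-byte ASCII. cp=U+0062
Byte[1]=34: 1-byte ASCII. cp=U+0034
Byte[2]=F0: 4-byte lead, need 3 cont bytes. acc=0x0
Byte[3]=98: continuation. acc=(acc<<6)|0x18=0x18
Byte[4]=B6: continuation. acc=(acc<<6)|0x36=0x636
Byte[5]=98: continuation. acc=(acc<<6)|0x18=0x18D98
Completed: cp=U+18D98 (starts at byte 2)
Byte[6]=8F: INVALID lead byte (not 0xxx/110x/1110/11110)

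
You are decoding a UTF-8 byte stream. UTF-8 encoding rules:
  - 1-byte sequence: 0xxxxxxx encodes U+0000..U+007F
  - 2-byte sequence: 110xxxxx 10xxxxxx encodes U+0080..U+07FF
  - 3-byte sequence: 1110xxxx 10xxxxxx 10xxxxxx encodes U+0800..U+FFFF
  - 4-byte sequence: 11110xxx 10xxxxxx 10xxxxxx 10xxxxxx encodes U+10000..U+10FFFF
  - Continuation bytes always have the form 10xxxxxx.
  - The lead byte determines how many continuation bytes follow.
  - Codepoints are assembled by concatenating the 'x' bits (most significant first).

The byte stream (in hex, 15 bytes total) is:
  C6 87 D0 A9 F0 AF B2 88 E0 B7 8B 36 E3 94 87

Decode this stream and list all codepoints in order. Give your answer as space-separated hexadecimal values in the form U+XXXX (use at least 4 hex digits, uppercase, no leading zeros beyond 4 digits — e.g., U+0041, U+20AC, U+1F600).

Byte[0]=C6: 2-byte lead, need 1 cont bytes. acc=0x6
Byte[1]=87: continuation. acc=(acc<<6)|0x07=0x187
Completed: cp=U+0187 (starts at byte 0)
Byte[2]=D0: 2-byte lead, need 1 cont bytes. acc=0x10
Byte[3]=A9: continuation. acc=(acc<<6)|0x29=0x429
Completed: cp=U+0429 (starts at byte 2)
Byte[4]=F0: 4-byte lead, need 3 cont bytes. acc=0x0
Byte[5]=AF: continuation. acc=(acc<<6)|0x2F=0x2F
Byte[6]=B2: continuation. acc=(acc<<6)|0x32=0xBF2
Byte[7]=88: continuation. acc=(acc<<6)|0x08=0x2FC88
Completed: cp=U+2FC88 (starts at byte 4)
Byte[8]=E0: 3-byte lead, need 2 cont bytes. acc=0x0
Byte[9]=B7: continuation. acc=(acc<<6)|0x37=0x37
Byte[10]=8B: continuation. acc=(acc<<6)|0x0B=0xDCB
Completed: cp=U+0DCB (starts at byte 8)
Byte[11]=36: 1-byte ASCII. cp=U+0036
Byte[12]=E3: 3-byte lead, need 2 cont bytes. acc=0x3
Byte[13]=94: continuation. acc=(acc<<6)|0x14=0xD4
Byte[14]=87: continuation. acc=(acc<<6)|0x07=0x3507
Completed: cp=U+3507 (starts at byte 12)

Answer: U+0187 U+0429 U+2FC88 U+0DCB U+0036 U+3507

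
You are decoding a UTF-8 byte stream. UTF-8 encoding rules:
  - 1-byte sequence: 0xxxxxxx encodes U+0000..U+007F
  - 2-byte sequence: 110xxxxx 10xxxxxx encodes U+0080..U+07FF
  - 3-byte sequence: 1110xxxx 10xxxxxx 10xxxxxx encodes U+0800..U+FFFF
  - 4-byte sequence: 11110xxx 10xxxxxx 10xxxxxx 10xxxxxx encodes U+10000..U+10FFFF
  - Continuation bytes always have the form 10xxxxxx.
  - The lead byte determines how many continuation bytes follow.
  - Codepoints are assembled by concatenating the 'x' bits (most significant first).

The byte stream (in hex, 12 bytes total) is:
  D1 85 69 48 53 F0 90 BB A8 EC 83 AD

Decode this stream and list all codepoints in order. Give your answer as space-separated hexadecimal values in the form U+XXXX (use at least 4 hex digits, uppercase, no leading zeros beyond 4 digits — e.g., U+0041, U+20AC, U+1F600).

Byte[0]=D1: 2-byte lead, need 1 cont bytes. acc=0x11
Byte[1]=85: continuation. acc=(acc<<6)|0x05=0x445
Completed: cp=U+0445 (starts at byte 0)
Byte[2]=69: 1-byte ASCII. cp=U+0069
Byte[3]=48: 1-byte ASCII. cp=U+0048
Byte[4]=53: 1-byte ASCII. cp=U+0053
Byte[5]=F0: 4-byte lead, need 3 cont bytes. acc=0x0
Byte[6]=90: continuation. acc=(acc<<6)|0x10=0x10
Byte[7]=BB: continuation. acc=(acc<<6)|0x3B=0x43B
Byte[8]=A8: continuation. acc=(acc<<6)|0x28=0x10EE8
Completed: cp=U+10EE8 (starts at byte 5)
Byte[9]=EC: 3-byte lead, need 2 cont bytes. acc=0xC
Byte[10]=83: continuation. acc=(acc<<6)|0x03=0x303
Byte[11]=AD: continuation. acc=(acc<<6)|0x2D=0xC0ED
Completed: cp=U+C0ED (starts at byte 9)

Answer: U+0445 U+0069 U+0048 U+0053 U+10EE8 U+C0ED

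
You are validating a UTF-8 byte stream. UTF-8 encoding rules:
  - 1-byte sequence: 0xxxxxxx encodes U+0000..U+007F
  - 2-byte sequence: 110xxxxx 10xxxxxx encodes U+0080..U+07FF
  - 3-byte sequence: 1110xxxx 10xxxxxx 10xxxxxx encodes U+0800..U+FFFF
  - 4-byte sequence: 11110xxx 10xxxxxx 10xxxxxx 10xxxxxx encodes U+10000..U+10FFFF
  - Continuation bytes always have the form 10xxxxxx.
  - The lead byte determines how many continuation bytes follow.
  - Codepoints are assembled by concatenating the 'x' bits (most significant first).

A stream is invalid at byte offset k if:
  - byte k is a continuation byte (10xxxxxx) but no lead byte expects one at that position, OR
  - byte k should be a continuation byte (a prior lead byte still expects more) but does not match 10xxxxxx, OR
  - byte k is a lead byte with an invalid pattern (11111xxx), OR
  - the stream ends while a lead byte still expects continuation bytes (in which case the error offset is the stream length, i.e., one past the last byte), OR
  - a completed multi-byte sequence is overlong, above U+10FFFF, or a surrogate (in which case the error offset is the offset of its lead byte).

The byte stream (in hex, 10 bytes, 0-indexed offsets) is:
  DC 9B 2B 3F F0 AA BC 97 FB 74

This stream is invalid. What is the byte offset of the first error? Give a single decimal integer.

Byte[0]=DC: 2-byte lead, need 1 cont bytes. acc=0x1C
Byte[1]=9B: continuation. acc=(acc<<6)|0x1B=0x71B
Completed: cp=U+071B (starts at byte 0)
Byte[2]=2B: 1-byte ASCII. cp=U+002B
Byte[3]=3F: 1-byte ASCII. cp=U+003F
Byte[4]=F0: 4-byte lead, need 3 cont bytes. acc=0x0
Byte[5]=AA: continuation. acc=(acc<<6)|0x2A=0x2A
Byte[6]=BC: continuation. acc=(acc<<6)|0x3C=0xABC
Byte[7]=97: continuation. acc=(acc<<6)|0x17=0x2AF17
Completed: cp=U+2AF17 (starts at byte 4)
Byte[8]=FB: INVALID lead byte (not 0xxx/110x/1110/11110)

Answer: 8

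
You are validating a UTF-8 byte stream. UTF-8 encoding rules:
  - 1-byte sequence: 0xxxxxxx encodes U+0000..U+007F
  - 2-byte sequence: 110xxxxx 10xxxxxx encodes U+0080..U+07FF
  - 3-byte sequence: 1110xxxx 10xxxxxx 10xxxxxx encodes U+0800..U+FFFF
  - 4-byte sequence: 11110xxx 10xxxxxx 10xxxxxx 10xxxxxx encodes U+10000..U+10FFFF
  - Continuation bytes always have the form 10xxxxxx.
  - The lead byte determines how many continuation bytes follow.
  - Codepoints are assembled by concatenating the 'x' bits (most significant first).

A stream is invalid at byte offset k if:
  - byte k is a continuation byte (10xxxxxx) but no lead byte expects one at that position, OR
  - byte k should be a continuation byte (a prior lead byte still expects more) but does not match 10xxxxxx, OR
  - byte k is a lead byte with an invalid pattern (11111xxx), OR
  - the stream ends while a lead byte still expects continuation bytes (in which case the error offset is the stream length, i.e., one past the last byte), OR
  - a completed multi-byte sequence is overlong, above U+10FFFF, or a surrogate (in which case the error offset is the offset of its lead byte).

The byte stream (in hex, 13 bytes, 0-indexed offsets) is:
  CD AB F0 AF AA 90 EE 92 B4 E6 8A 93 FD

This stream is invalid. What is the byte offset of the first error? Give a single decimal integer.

Byte[0]=CD: 2-byte lead, need 1 cont bytes. acc=0xD
Byte[1]=AB: continuation. acc=(acc<<6)|0x2B=0x36B
Completed: cp=U+036B (starts at byte 0)
Byte[2]=F0: 4-byte lead, need 3 cont bytes. acc=0x0
Byte[3]=AF: continuation. acc=(acc<<6)|0x2F=0x2F
Byte[4]=AA: continuation. acc=(acc<<6)|0x2A=0xBEA
Byte[5]=90: continuation. acc=(acc<<6)|0x10=0x2FA90
Completed: cp=U+2FA90 (starts at byte 2)
Byte[6]=EE: 3-byte lead, need 2 cont bytes. acc=0xE
Byte[7]=92: continuation. acc=(acc<<6)|0x12=0x392
Byte[8]=B4: continuation. acc=(acc<<6)|0x34=0xE4B4
Completed: cp=U+E4B4 (starts at byte 6)
Byte[9]=E6: 3-byte lead, need 2 cont bytes. acc=0x6
Byte[10]=8A: continuation. acc=(acc<<6)|0x0A=0x18A
Byte[11]=93: continuation. acc=(acc<<6)|0x13=0x6293
Completed: cp=U+6293 (starts at byte 9)
Byte[12]=FD: INVALID lead byte (not 0xxx/110x/1110/11110)

Answer: 12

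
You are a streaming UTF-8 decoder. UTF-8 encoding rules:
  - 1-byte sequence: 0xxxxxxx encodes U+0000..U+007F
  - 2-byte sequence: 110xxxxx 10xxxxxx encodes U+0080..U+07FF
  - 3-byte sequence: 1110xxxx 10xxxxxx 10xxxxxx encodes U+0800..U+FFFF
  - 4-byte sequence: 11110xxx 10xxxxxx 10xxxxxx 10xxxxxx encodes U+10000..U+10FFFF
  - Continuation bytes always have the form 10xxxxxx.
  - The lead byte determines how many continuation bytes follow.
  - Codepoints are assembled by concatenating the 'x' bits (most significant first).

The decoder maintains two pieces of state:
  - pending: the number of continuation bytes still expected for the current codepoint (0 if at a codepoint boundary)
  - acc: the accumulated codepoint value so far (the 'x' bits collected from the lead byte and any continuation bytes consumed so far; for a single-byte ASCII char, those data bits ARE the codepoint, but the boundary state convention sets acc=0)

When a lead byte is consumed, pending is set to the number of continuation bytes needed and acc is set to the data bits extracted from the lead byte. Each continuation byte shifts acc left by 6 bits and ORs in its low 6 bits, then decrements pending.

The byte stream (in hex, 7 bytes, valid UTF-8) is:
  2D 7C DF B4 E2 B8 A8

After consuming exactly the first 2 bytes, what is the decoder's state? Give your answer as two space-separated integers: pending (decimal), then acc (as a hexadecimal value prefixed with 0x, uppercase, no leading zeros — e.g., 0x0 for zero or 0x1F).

Answer: 0 0x0

Derivation:
Byte[0]=2D: 1-byte. pending=0, acc=0x0
Byte[1]=7C: 1-byte. pending=0, acc=0x0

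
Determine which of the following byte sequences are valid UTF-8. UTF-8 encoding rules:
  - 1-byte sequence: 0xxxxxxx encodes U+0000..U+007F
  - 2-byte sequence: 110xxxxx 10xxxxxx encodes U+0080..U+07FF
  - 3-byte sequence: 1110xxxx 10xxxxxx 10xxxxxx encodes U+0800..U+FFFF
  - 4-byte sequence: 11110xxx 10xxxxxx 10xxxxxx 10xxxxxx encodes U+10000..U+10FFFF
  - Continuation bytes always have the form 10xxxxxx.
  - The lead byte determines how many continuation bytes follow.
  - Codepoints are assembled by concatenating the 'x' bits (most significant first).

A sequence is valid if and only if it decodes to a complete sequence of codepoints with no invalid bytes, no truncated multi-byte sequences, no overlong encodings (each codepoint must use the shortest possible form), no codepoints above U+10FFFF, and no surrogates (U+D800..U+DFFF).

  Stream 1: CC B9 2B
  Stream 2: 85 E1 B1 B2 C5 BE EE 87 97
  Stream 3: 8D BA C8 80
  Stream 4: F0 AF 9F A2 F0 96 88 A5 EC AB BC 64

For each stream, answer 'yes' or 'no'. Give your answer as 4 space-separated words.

Stream 1: decodes cleanly. VALID
Stream 2: error at byte offset 0. INVALID
Stream 3: error at byte offset 0. INVALID
Stream 4: decodes cleanly. VALID

Answer: yes no no yes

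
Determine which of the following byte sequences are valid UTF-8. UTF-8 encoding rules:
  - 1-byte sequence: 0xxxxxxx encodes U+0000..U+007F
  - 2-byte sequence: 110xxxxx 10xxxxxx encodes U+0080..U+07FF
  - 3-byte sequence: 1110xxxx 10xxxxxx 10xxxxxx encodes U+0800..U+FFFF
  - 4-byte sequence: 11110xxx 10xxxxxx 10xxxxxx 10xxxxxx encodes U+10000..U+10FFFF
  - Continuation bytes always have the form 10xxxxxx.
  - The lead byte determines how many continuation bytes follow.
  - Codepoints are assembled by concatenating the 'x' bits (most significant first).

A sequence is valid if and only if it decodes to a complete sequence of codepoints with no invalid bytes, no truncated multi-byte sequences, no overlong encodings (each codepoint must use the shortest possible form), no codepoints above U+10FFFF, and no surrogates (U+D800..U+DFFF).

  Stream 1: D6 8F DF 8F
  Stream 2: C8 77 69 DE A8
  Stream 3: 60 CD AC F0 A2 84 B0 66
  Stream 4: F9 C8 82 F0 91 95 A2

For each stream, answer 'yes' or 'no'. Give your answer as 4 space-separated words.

Stream 1: decodes cleanly. VALID
Stream 2: error at byte offset 1. INVALID
Stream 3: decodes cleanly. VALID
Stream 4: error at byte offset 0. INVALID

Answer: yes no yes no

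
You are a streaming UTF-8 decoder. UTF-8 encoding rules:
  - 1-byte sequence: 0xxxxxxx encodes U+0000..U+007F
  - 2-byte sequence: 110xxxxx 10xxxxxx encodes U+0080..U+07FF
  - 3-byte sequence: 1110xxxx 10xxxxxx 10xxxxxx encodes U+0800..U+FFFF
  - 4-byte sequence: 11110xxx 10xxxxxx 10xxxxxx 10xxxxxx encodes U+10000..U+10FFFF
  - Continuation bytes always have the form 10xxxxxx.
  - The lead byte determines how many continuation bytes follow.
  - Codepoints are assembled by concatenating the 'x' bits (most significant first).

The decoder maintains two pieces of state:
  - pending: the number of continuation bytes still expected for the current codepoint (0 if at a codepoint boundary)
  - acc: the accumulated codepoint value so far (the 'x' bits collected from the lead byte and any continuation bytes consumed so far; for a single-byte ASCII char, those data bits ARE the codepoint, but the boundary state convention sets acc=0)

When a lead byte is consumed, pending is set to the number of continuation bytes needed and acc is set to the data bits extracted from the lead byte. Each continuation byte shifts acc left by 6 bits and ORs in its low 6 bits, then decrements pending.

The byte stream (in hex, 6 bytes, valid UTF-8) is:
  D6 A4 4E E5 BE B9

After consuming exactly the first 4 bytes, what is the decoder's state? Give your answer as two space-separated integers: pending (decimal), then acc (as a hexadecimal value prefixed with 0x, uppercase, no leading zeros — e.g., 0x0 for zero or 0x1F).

Byte[0]=D6: 2-byte lead. pending=1, acc=0x16
Byte[1]=A4: continuation. acc=(acc<<6)|0x24=0x5A4, pending=0
Byte[2]=4E: 1-byte. pending=0, acc=0x0
Byte[3]=E5: 3-byte lead. pending=2, acc=0x5

Answer: 2 0x5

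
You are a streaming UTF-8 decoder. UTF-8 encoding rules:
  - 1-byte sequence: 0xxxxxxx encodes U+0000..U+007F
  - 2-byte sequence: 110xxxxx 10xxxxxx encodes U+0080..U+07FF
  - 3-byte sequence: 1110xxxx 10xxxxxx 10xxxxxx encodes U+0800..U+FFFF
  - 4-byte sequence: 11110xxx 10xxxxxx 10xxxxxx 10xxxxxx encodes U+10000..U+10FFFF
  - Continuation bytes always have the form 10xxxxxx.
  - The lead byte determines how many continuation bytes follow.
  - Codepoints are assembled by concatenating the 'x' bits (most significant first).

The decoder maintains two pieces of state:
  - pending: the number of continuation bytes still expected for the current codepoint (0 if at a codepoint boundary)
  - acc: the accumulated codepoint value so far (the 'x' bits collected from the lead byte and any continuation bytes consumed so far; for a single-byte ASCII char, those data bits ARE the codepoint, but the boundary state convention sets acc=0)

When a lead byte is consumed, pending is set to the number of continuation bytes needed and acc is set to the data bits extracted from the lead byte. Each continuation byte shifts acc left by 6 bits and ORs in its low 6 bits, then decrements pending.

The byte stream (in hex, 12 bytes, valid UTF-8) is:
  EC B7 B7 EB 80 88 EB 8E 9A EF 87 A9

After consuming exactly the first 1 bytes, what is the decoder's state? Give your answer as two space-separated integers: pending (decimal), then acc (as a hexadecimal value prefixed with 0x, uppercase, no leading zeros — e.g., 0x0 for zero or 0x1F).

Answer: 2 0xC

Derivation:
Byte[0]=EC: 3-byte lead. pending=2, acc=0xC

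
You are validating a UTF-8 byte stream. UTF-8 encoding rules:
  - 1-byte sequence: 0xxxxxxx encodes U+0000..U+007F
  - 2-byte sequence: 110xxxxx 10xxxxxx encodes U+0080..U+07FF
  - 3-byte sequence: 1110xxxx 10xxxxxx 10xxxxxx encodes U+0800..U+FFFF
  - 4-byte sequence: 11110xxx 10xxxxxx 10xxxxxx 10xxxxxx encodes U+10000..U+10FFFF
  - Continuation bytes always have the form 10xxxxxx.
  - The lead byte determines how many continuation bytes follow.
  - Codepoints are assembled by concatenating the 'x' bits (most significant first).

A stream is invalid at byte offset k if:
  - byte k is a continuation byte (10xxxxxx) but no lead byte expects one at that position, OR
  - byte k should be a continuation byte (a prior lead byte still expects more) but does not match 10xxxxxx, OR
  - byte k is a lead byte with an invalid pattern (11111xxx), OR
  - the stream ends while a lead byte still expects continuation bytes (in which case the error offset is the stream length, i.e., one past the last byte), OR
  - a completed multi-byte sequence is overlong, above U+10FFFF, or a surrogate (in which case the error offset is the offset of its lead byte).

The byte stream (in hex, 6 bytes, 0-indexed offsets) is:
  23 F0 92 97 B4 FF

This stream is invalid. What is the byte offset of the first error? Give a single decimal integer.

Byte[0]=23: 1-byte ASCII. cp=U+0023
Byte[1]=F0: 4-byte lead, need 3 cont bytes. acc=0x0
Byte[2]=92: continuation. acc=(acc<<6)|0x12=0x12
Byte[3]=97: continuation. acc=(acc<<6)|0x17=0x497
Byte[4]=B4: continuation. acc=(acc<<6)|0x34=0x125F4
Completed: cp=U+125F4 (starts at byte 1)
Byte[5]=FF: INVALID lead byte (not 0xxx/110x/1110/11110)

Answer: 5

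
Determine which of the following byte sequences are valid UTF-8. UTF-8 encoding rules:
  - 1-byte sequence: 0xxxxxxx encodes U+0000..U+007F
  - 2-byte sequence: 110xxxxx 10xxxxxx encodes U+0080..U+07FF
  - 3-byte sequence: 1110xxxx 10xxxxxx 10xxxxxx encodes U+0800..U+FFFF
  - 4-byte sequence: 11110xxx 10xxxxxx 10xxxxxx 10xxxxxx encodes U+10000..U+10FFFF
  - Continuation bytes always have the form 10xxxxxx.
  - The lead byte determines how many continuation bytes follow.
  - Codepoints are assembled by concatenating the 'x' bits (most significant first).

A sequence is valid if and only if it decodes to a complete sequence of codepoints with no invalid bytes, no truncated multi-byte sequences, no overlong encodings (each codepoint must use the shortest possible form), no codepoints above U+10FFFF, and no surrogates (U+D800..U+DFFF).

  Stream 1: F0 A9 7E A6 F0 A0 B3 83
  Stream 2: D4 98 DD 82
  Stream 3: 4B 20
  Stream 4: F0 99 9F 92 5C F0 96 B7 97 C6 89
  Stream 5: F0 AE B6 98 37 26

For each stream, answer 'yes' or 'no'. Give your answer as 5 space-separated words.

Answer: no yes yes yes yes

Derivation:
Stream 1: error at byte offset 2. INVALID
Stream 2: decodes cleanly. VALID
Stream 3: decodes cleanly. VALID
Stream 4: decodes cleanly. VALID
Stream 5: decodes cleanly. VALID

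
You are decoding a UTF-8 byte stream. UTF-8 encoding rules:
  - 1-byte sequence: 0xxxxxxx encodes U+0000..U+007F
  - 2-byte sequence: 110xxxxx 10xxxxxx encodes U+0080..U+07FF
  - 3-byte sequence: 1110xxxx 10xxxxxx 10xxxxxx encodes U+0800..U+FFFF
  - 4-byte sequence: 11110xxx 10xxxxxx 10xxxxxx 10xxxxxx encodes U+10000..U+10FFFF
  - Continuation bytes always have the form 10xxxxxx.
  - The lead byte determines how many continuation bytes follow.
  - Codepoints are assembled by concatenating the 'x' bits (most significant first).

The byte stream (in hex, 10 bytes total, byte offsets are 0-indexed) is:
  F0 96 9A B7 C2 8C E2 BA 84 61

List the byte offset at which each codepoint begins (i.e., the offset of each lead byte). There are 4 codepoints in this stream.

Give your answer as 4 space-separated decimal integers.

Byte[0]=F0: 4-byte lead, need 3 cont bytes. acc=0x0
Byte[1]=96: continuation. acc=(acc<<6)|0x16=0x16
Byte[2]=9A: continuation. acc=(acc<<6)|0x1A=0x59A
Byte[3]=B7: continuation. acc=(acc<<6)|0x37=0x166B7
Completed: cp=U+166B7 (starts at byte 0)
Byte[4]=C2: 2-byte lead, need 1 cont bytes. acc=0x2
Byte[5]=8C: continuation. acc=(acc<<6)|0x0C=0x8C
Completed: cp=U+008C (starts at byte 4)
Byte[6]=E2: 3-byte lead, need 2 cont bytes. acc=0x2
Byte[7]=BA: continuation. acc=(acc<<6)|0x3A=0xBA
Byte[8]=84: continuation. acc=(acc<<6)|0x04=0x2E84
Completed: cp=U+2E84 (starts at byte 6)
Byte[9]=61: 1-byte ASCII. cp=U+0061

Answer: 0 4 6 9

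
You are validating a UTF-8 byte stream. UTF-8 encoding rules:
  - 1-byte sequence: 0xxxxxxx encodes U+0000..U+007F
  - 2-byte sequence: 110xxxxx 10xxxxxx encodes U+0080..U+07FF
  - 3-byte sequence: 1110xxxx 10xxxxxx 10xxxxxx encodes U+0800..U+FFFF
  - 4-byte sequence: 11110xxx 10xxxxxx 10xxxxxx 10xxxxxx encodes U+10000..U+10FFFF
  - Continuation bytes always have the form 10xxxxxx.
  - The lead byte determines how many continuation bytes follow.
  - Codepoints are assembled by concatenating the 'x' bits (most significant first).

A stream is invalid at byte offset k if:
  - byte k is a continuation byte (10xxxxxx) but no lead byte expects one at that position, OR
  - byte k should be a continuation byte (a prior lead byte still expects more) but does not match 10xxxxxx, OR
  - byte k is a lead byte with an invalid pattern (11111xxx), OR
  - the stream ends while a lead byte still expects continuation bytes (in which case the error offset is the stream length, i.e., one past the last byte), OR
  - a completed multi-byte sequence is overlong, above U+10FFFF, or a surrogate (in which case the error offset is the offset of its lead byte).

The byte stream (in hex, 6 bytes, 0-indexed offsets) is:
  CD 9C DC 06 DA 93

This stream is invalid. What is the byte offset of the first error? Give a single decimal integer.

Byte[0]=CD: 2-byte lead, need 1 cont bytes. acc=0xD
Byte[1]=9C: continuation. acc=(acc<<6)|0x1C=0x35C
Completed: cp=U+035C (starts at byte 0)
Byte[2]=DC: 2-byte lead, need 1 cont bytes. acc=0x1C
Byte[3]=06: expected 10xxxxxx continuation. INVALID

Answer: 3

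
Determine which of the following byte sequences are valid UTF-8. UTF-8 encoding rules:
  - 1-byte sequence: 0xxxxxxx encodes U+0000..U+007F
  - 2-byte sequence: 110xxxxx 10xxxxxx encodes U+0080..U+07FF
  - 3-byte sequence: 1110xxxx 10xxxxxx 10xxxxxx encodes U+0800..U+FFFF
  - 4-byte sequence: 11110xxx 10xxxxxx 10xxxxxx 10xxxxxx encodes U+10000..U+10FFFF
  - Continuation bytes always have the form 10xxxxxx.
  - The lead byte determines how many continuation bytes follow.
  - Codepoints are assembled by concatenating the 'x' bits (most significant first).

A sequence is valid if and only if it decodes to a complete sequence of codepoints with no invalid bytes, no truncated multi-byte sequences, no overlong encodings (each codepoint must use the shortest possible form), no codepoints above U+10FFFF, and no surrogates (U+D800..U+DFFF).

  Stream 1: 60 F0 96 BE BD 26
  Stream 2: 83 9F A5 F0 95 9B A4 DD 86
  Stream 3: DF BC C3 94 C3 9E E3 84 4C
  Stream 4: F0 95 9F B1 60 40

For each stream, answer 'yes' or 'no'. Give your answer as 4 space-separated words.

Stream 1: decodes cleanly. VALID
Stream 2: error at byte offset 0. INVALID
Stream 3: error at byte offset 8. INVALID
Stream 4: decodes cleanly. VALID

Answer: yes no no yes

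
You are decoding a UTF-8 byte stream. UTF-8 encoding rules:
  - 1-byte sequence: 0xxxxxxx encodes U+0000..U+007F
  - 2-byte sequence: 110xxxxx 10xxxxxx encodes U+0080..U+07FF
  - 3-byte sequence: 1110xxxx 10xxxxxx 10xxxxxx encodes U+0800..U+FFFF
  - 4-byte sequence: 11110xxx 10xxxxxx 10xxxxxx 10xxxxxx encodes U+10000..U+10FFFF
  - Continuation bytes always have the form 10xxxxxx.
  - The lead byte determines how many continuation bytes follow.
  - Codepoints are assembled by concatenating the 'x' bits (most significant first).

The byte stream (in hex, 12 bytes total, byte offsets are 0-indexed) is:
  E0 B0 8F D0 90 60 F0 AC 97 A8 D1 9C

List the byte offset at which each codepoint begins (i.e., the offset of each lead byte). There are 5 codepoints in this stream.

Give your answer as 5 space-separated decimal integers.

Answer: 0 3 5 6 10

Derivation:
Byte[0]=E0: 3-byte lead, need 2 cont bytes. acc=0x0
Byte[1]=B0: continuation. acc=(acc<<6)|0x30=0x30
Byte[2]=8F: continuation. acc=(acc<<6)|0x0F=0xC0F
Completed: cp=U+0C0F (starts at byte 0)
Byte[3]=D0: 2-byte lead, need 1 cont bytes. acc=0x10
Byte[4]=90: continuation. acc=(acc<<6)|0x10=0x410
Completed: cp=U+0410 (starts at byte 3)
Byte[5]=60: 1-byte ASCII. cp=U+0060
Byte[6]=F0: 4-byte lead, need 3 cont bytes. acc=0x0
Byte[7]=AC: continuation. acc=(acc<<6)|0x2C=0x2C
Byte[8]=97: continuation. acc=(acc<<6)|0x17=0xB17
Byte[9]=A8: continuation. acc=(acc<<6)|0x28=0x2C5E8
Completed: cp=U+2C5E8 (starts at byte 6)
Byte[10]=D1: 2-byte lead, need 1 cont bytes. acc=0x11
Byte[11]=9C: continuation. acc=(acc<<6)|0x1C=0x45C
Completed: cp=U+045C (starts at byte 10)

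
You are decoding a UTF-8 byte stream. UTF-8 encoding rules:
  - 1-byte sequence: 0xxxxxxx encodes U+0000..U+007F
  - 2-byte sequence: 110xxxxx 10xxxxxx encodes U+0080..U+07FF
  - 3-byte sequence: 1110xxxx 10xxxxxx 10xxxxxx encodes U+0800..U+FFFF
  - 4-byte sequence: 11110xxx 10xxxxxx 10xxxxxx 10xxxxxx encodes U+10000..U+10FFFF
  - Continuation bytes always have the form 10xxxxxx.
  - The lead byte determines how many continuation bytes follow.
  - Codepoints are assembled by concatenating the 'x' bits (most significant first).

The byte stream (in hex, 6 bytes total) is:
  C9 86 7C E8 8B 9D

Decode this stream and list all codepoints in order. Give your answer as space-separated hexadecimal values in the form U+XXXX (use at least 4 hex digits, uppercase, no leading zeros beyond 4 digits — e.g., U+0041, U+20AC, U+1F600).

Answer: U+0246 U+007C U+82DD

Derivation:
Byte[0]=C9: 2-byte lead, need 1 cont bytes. acc=0x9
Byte[1]=86: continuation. acc=(acc<<6)|0x06=0x246
Completed: cp=U+0246 (starts at byte 0)
Byte[2]=7C: 1-byte ASCII. cp=U+007C
Byte[3]=E8: 3-byte lead, need 2 cont bytes. acc=0x8
Byte[4]=8B: continuation. acc=(acc<<6)|0x0B=0x20B
Byte[5]=9D: continuation. acc=(acc<<6)|0x1D=0x82DD
Completed: cp=U+82DD (starts at byte 3)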